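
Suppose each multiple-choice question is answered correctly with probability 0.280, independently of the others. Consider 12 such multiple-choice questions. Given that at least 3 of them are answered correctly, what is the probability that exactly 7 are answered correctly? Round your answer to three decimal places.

X ~ Binomial(12, 0.28). Want P(X=7 | X≥3) = P(X=7) / P(X≥3).
P(X=7) = C(12,7)·0.28^7·0.72^5 = 0.02068
P(X≥3) = 1 − 0.01941 − 0.09057 − 0.19372 = 0.69629
Ratio = 0.02068 / 0.69629 = 0.02970

0.030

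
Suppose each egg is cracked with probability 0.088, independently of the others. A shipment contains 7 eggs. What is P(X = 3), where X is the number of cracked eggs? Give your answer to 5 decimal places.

X ~ Binomial(n=7, p=0.088).
P(X=3) = C(7,3) · p^3 · (1−p)^4
= 35 · 0.00068147 · 0.6918 = 0.0165004

0.01650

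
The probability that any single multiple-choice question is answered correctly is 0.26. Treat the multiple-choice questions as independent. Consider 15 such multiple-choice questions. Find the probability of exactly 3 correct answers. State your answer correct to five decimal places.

X ~ Binomial(n=15, p=0.26).
P(X=3) = C(15,3) · p^3 · (1−p)^12
= 455 · 0.017576 · 0.026964 = 0.2156314

0.21563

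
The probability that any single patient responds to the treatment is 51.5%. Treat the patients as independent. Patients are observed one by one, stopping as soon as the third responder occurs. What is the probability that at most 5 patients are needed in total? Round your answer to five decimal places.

Finishing within 5 patients ⇔ at least 3 successes in the first 5. With X ~ Binomial(5, 0.515), P(Y ≤ 5) = 1 − P(X ≤ 2).
  k=0: C(5,0)·0.515^0·0.485^5 = 0.0268354
  k=1: C(5,1)·0.515^1·0.485^4 = 0.1424768
  k=2: C(5,2)·0.515^2·0.485^3 = 0.3025796
1 − 0.4718919 = 0.5281081

0.52811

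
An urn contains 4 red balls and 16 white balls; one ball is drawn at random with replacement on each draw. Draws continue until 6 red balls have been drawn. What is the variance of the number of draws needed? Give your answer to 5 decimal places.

Y = total draws until the sixth success; negative binomial with r=6, p=0.20.
Var(Y) = r(1−p)/p² = 6·0.80 / 0.20² = 120.0000000

120.00000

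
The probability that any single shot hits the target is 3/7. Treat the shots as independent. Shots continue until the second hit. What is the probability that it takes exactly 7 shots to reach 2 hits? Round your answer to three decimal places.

0.067

Y = trial on which the second success occurs; negative binomial, r=2, p=0.428571.
P(Y=7) = C(6,1) · p^2 · (1−p)^5
= 6 · 0.18367 · 0.060927 = 0.06714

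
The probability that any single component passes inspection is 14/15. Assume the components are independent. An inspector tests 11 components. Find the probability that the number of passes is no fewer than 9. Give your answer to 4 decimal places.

0.9674

X ~ Binomial(11, 0.933333); P(X ≥ 9) = Σ C(11,k) p^k (1−p)^(11−k) over k:
  k=9: C(11,9)·0.933333^9·0.066667^2 = 0.131375
  k=10: C(11,10)·0.933333^10·0.066667^1 = 0.367849
  k=11: C(11,11)·0.933333^11·0.066667^0 = 0.468171
Total = 0.967394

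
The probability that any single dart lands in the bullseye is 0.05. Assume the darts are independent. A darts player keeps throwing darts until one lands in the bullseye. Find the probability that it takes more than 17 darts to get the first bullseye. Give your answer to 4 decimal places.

0.4181

Y = number of darts to the first success; geometric, p = 0.05.
P(Y > 17) = P(first 17 all fail) = (1−p)^17 = 0.418120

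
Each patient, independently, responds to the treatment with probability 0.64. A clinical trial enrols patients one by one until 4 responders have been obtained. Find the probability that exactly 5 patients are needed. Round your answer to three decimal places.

0.242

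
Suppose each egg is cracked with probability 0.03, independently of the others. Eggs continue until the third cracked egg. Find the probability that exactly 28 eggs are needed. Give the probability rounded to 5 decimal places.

Y = trial on which the third success occurs; negative binomial, r=3, p=0.03.
P(Y=28) = C(27,2) · p^3 · (1−p)^25
= 351 · 2.7e-05 · 0.46697 = 0.0044255

0.00443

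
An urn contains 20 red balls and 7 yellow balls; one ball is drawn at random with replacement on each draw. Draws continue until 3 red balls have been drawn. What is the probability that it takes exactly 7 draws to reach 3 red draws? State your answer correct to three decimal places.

0.028

Y = trial on which the third success occurs; negative binomial, r=3, p=0.740741.
P(Y=7) = C(6,2) · p^3 · (1−p)^4
= 15 · 0.40644 · 0.0045179 = 0.02754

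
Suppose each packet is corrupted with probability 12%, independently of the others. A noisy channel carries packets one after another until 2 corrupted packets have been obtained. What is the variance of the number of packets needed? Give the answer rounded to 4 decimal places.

122.2222

Y = total packets until the second success; negative binomial with r=2, p=0.12.
Var(Y) = r(1−p)/p² = 2·0.88 / 0.12² = 122.222222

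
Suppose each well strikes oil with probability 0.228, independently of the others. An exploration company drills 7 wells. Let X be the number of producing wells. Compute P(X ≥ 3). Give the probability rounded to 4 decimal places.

0.1994

X ~ Binomial(7, 0.228); P(X ≥ 3) = Σ C(7,k) p^k (1−p)^(7−k) over k:
  k=3: C(7,3)·0.228^3·0.772^4 = 0.147347
  k=4: C(7,4)·0.228^4·0.772^3 = 0.043517
  k=5: C(7,5)·0.228^5·0.772^2 = 0.007711
  k=6: C(7,6)·0.228^6·0.772^1 = 0.000759
  k=7: C(7,7)·0.228^7·0.772^0 = 0.000032
Total = 0.199367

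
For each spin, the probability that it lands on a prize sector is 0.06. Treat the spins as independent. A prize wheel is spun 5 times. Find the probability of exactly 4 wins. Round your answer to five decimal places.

0.00006

X ~ Binomial(n=5, p=0.06).
P(X=4) = C(5,4) · p^4 · (1−p)^1
= 5 · 1.296e-05 · 0.94 = 0.0000609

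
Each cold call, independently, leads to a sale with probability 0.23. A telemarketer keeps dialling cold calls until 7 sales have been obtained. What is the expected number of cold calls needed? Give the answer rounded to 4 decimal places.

Y = total cold calls until the seventh success; negative binomial with r=7, p=0.23.
E[Y] = r / p = 7 / 0.23 = 30.434783

30.4348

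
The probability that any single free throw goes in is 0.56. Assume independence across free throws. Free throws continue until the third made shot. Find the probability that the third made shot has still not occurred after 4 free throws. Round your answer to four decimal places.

Needing more than 4 free throws ⇔ fewer than 3 successes in the first 4. With X ~ Binomial(4, 0.56), P(Y > 4) = P(X ≤ 2).
  k=0: C(4,0)·0.56^0·0.44^4 = 0.037481
  k=1: C(4,1)·0.56^1·0.44^3 = 0.190812
  k=2: C(4,2)·0.56^2·0.44^2 = 0.364278
P(X ≤ 2) = 0.592571

0.5926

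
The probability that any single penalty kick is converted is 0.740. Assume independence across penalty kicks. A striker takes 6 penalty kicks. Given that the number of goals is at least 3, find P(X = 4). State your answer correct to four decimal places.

0.3178

X ~ Binomial(6, 0.74). Want P(X=4 | X≥3) = P(X=4) / P(X≥3).
P(X=4) = C(6,4)·0.74^4·0.26^2 = 0.304064
P(X≥3) = 1 − 0.000309 − 0.005275 − 0.037536 = 0.956880
Ratio = 0.304064 / 0.956880 = 0.317766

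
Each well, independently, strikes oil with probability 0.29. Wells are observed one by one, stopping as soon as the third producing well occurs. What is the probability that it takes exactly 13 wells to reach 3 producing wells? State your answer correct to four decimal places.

Y = trial on which the third success occurs; negative binomial, r=3, p=0.29.
P(Y=13) = C(12,2) · p^3 · (1−p)^10
= 66 · 0.024389 · 0.032552 = 0.052399

0.0524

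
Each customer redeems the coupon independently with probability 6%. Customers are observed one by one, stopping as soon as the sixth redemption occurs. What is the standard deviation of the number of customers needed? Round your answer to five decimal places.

Y = total customers until the sixth success; negative binomial with r=6, p=0.06.
SD(Y) = √[r(1−p)/p²] = √(1566.6666667) = 39.5811403

39.58114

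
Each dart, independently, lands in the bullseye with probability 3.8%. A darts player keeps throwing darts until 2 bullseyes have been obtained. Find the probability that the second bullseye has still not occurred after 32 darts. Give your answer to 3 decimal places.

0.655

Needing more than 32 darts ⇔ fewer than 2 successes in the first 32. With X ~ Binomial(32, 0.038), P(Y > 32) = P(X ≤ 1).
  k=0: C(32,0)·0.038^0·0.962^32 = 0.28947
  k=1: C(32,1)·0.038^1·0.962^31 = 0.36590
P(X ≤ 1) = 0.65537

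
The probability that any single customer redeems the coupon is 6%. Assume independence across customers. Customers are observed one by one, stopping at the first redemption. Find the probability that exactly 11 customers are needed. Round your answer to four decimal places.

0.0323

Geometric (trials to first success), p = 0.06.
P(Y = 11) = (1−p)^10 · p = 0.53862 · 0.06 = 0.032317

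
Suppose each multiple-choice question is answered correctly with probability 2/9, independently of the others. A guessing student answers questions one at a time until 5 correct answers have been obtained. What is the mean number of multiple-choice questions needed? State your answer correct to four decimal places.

Y = total multiple-choice questions until the fifth success; negative binomial with r=5, p=0.222222.
E[Y] = r / p = 5 / 0.222222 = 22.500000

22.5000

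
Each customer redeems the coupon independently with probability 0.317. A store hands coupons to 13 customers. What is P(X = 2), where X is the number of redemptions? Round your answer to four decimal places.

0.1183

X ~ Binomial(n=13, p=0.317).
P(X=2) = C(13,2) · p^2 · (1−p)^11
= 78 · 0.10049 · 0.015088 = 0.118261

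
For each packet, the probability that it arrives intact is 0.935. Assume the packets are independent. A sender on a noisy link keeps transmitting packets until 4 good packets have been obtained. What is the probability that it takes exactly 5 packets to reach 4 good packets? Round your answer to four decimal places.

0.1987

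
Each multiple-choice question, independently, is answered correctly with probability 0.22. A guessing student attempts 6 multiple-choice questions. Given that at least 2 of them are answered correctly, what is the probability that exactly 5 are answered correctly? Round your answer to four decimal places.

0.0061

X ~ Binomial(6, 0.22). Want P(X=5 | X≥2) = P(X=5) / P(X≥2).
P(X=5) = C(6,5)·0.22^5·0.78^1 = 0.002412
P(X≥2) = 1 − 0.225200 − 0.381107 = 0.393693
Ratio = 0.002412 / 0.393693 = 0.006126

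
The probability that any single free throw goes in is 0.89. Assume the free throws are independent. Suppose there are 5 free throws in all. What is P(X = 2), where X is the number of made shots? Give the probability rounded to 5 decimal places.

0.01054

X ~ Binomial(n=5, p=0.89).
P(X=2) = C(5,2) · p^2 · (1−p)^3
= 10 · 0.7921 · 0.001331 = 0.0105429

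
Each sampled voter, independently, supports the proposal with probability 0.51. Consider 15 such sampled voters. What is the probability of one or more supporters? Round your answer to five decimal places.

0.99998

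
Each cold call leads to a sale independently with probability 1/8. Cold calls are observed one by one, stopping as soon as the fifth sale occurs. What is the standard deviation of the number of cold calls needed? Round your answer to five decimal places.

Y = total cold calls until the fifth success; negative binomial with r=5, p=0.125.
SD(Y) = √[r(1−p)/p²] = √(280.0000000) = 16.7332005

16.73320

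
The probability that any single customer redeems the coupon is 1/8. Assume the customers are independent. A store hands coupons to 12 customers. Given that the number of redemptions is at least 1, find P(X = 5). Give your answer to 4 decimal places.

0.0119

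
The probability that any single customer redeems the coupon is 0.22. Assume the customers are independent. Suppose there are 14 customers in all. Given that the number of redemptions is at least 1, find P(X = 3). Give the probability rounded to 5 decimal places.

X ~ Binomial(14, 0.22). Want P(X=3 | X≥1) = P(X=3) / P(X≥1).
P(X=3) = C(14,3)·0.22^3·0.78^11 = 0.2520055
P(X≥1) = 1 − 0.0308549 = 0.9691451
Ratio = 0.2520055 / 0.9691451 = 0.2600287

0.26003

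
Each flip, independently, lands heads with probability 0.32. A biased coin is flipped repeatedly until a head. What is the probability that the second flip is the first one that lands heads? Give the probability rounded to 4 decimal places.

0.2176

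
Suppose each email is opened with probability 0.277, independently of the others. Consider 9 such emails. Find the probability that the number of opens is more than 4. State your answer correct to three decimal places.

X ~ Binomial(9, 0.277); P(X ≥ 5) = Σ C(9,k) p^k (1−p)^(9−k) over k:
  k=5: C(9,5)·0.277^5·0.723^4 = 0.05615
  k=6: C(9,6)·0.277^6·0.723^3 = 0.01434
  k=7: C(9,7)·0.277^7·0.723^2 = 0.00235
  k=8: C(9,8)·0.277^8·0.723^1 = 0.00023
  k=9: C(9,9)·0.277^9·0.723^0 = 0.00001
Total = 0.07308

0.073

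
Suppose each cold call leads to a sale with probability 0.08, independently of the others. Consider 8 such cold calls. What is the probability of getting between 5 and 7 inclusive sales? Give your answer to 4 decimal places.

X ~ Binomial(8, 0.08); P(5 ≤ X ≤ 7) = Σ C(8,k) p^k (1−p)^(8−k) over k:
  k=5: C(8,5)·0.08^5·0.92^3 = 0.000143
  k=6: C(8,6)·0.08^6·0.92^2 = 0.000006
  k=7: C(8,7)·0.08^7·0.92^1 = 0.000000
Total = 0.000149

0.0001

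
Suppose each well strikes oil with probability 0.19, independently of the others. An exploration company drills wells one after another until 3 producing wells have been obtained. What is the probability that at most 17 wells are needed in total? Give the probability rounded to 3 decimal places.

Finishing within 17 wells ⇔ at least 3 successes in the first 17. With X ~ Binomial(17, 0.19), P(Y ≤ 17) = 1 − P(X ≤ 2).
  k=0: C(17,0)·0.19^0·0.81^17 = 0.02781
  k=1: C(17,1)·0.19^1·0.81^16 = 0.11091
  k=2: C(17,2)·0.19^2·0.81^15 = 0.20812
1 − 0.34684 = 0.65316

0.653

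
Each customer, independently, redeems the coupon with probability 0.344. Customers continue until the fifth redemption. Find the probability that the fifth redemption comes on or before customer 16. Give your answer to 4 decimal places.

0.6933

Finishing within 16 customers ⇔ at least 5 successes in the first 16. With X ~ Binomial(16, 0.344), P(Y ≤ 16) = 1 − P(X ≤ 4).
  k=0: C(16,0)·0.344^0·0.656^16 = 0.001176
  k=1: C(16,1)·0.344^1·0.656^15 = 0.009868
  k=2: C(16,2)·0.344^2·0.656^14 = 0.038811
  k=3: C(16,3)·0.344^3·0.656^13 = 0.094976
  k=4: C(16,4)·0.344^4·0.656^12 = 0.161864
1 − 0.306695 = 0.693305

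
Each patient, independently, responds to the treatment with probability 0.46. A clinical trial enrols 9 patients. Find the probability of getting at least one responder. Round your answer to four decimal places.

0.9961

P(at least one) = 1 − P(none) = 1 − (1 − 0.46)^9
= 1 − 0.003904 = 0.996096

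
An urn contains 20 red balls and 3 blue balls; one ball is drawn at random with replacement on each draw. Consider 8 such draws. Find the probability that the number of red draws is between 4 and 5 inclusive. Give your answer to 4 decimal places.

X ~ Binomial(8, 0.869565); P(4 ≤ X ≤ 5) = Σ C(8,k) p^k (1−p)^(8−k) over k:
  k=4: C(8,4)·0.869565^4·0.130435^4 = 0.011585
  k=5: C(8,5)·0.869565^5·0.130435^3 = 0.061784
Total = 0.073369

0.0734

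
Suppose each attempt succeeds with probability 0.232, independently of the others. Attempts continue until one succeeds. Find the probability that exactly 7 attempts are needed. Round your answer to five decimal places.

Geometric (trials to first success), p = 0.232.
P(Y = 7) = (1−p)^6 · p = 0.2052 · 0.232 = 0.0476053

0.04761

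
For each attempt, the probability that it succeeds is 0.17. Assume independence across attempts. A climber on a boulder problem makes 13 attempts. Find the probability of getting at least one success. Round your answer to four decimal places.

0.9113

P(at least one) = 1 − P(none) = 1 − (1 − 0.17)^13
= 1 − 0.088719 = 0.911281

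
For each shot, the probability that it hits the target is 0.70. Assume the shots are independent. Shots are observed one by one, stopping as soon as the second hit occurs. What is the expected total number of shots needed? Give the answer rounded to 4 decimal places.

2.8571

Y = total shots until the second success; negative binomial with r=2, p=0.70.
E[Y] = r / p = 2 / 0.70 = 2.857143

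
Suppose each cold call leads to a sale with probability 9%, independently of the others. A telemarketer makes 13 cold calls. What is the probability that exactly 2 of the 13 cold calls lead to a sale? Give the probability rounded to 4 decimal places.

0.2239

X ~ Binomial(n=13, p=0.09).
P(X=2) = C(13,2) · p^2 · (1−p)^11
= 78 · 0.0081 · 0.35437 = 0.223890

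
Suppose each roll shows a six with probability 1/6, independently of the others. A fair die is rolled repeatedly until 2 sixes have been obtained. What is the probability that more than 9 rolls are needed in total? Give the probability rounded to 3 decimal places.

0.543

Needing more than 9 rolls ⇔ fewer than 2 successes in the first 9. With X ~ Binomial(9, 0.166667), P(Y > 9) = P(X ≤ 1).
  k=0: C(9,0)·0.166667^0·0.833333^9 = 0.19381
  k=1: C(9,1)·0.166667^1·0.833333^8 = 0.34885
P(X ≤ 1) = 0.54266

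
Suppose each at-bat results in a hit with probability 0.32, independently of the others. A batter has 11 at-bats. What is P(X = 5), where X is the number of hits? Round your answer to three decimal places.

0.153

X ~ Binomial(n=11, p=0.32).
P(X=5) = C(11,5) · p^5 · (1−p)^6
= 462 · 0.0033554 · 0.098867 = 0.15327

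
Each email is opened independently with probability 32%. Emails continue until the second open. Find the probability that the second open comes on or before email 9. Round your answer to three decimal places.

Finishing within 9 emails ⇔ at least 2 successes in the first 9. With X ~ Binomial(9, 0.32), P(Y ≤ 9) = 1 − P(X ≤ 1).
  k=0: C(9,0)·0.32^0·0.68^9 = 0.03109
  k=1: C(9,1)·0.32^1·0.68^8 = 0.13166
1 − 0.16275 = 0.83725

0.837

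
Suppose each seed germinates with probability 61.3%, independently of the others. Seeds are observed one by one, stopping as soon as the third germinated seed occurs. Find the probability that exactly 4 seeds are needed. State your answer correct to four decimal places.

Y = trial on which the third success occurs; negative binomial, r=3, p=0.613.
P(Y=4) = C(3,2) · p^3 · (1−p)^1
= 3 · 0.23035 · 0.387 = 0.267432

0.2674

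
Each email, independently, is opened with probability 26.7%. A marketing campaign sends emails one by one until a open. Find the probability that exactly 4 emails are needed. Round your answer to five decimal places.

0.10515

Geometric (trials to first success), p = 0.267.
P(Y = 4) = (1−p)^3 · p = 0.39383 · 0.267 = 0.1051534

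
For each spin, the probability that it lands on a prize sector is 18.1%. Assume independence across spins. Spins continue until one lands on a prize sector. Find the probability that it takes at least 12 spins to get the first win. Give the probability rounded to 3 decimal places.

0.111

Y = number of spins to the first success; geometric, p = 0.181.
P(Y > 11) = P(first 11 all fail) = (1−p)^11 = 0.11120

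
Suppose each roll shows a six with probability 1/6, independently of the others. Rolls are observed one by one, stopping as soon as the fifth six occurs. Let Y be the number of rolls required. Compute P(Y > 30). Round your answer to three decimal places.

0.424

Needing more than 30 rolls ⇔ fewer than 5 successes in the first 30. With X ~ Binomial(30, 0.166667), P(Y > 30) = P(X ≤ 4).
  k=0: C(30,0)·0.166667^0·0.833333^30 = 0.00421
  k=1: C(30,1)·0.166667^1·0.833333^29 = 0.02528
  k=2: C(30,2)·0.166667^2·0.833333^28 = 0.07330
  k=3: C(30,3)·0.166667^3·0.833333^27 = 0.13683
  k=4: C(30,4)·0.166667^4·0.833333^26 = 0.18472
P(X ≤ 4) = 0.42434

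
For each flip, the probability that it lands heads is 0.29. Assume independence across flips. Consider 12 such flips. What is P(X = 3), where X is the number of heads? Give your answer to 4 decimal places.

X ~ Binomial(n=12, p=0.29).
P(X=3) = C(12,3) · p^3 · (1−p)^9
= 220 · 0.024389 · 0.045849 = 0.246004

0.2460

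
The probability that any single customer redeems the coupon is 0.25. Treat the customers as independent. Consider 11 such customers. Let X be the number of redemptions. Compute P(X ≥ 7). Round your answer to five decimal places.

0.00756

X ~ Binomial(11, 0.25); P(X ≥ 7) = Σ C(11,k) p^k (1−p)^(11−k) over k:
  k=7: C(11,7)·0.25^7·0.75^4 = 0.0063729
  k=8: C(11,8)·0.25^8·0.75^3 = 0.0010622
  k=9: C(11,9)·0.25^9·0.75^2 = 0.0001180
  k=10: C(11,10)·0.25^10·0.75^1 = 0.0000079
  k=11: C(11,11)·0.25^11·0.75^0 = 0.0000002
Total = 0.0075612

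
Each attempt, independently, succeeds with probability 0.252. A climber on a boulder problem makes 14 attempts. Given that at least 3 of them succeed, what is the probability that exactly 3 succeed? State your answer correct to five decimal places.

0.32970

X ~ Binomial(14, 0.252). Want P(X=3 | X≥3) = P(X=3) / P(X≥3).
P(X=3) = C(14,3)·0.252^3·0.748^11 = 0.2389024
P(X≥3) = 1 − 0.0171642 − 0.0809561 − 0.1772808 = 0.7245990
Ratio = 0.2389024 / 0.7245990 = 0.3297030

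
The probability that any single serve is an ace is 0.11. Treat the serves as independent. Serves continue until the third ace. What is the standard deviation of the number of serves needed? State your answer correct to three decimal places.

14.855

Y = total serves until the third success; negative binomial with r=3, p=0.11.
SD(Y) = √[r(1−p)/p²] = √(220.66116) = 14.85467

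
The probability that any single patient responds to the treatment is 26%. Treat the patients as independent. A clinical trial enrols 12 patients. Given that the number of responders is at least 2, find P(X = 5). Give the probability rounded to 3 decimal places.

0.133

X ~ Binomial(12, 0.26). Want P(X=5 | X≥2) = P(X=5) / P(X≥2).
P(X=5) = C(12,5)·0.26^5·0.74^7 = 0.11434
P(X≥2) = 1 − 0.02696 − 0.11369 = 0.85935
Ratio = 0.11434 / 0.85935 = 0.13306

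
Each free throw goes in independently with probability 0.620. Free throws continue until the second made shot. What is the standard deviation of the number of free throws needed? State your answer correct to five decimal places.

Y = total free throws until the second success; negative binomial with r=2, p=0.62.
SD(Y) = √[r(1−p)/p²] = √(1.9771072) = 1.4060964

1.40610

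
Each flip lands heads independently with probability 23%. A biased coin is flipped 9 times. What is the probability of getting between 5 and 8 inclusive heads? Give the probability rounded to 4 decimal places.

0.0350

X ~ Binomial(9, 0.23); P(5 ≤ X ≤ 8) = Σ C(9,k) p^k (1−p)^(9−k) over k:
  k=5: C(9,5)·0.23^5·0.77^4 = 0.028508
  k=6: C(9,6)·0.23^6·0.77^3 = 0.005677
  k=7: C(9,7)·0.23^7·0.77^2 = 0.000727
  k=8: C(9,8)·0.23^8·0.77^1 = 0.000054
Total = 0.034966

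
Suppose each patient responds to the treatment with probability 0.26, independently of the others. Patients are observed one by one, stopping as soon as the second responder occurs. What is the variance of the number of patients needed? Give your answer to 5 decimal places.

21.89349

Y = total patients until the second success; negative binomial with r=2, p=0.26.
Var(Y) = r(1−p)/p² = 2·0.74 / 0.26² = 21.8934911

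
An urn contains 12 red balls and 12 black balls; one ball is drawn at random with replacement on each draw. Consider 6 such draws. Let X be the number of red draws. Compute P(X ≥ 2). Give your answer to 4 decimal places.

X ~ Binomial(6, 0.50); P(X ≥ 2) = Σ C(6,k) p^k (1−p)^(6−k) over k:
  k=2: C(6,2)·0.50^2·0.50^4 = 0.234375
  k=3: C(6,3)·0.50^3·0.50^3 = 0.312500
  k=4: C(6,4)·0.50^4·0.50^2 = 0.234375
  k=5: C(6,5)·0.50^5·0.50^1 = 0.093750
  k=6: C(6,6)·0.50^6·0.50^0 = 0.015625
Total = 0.890625

0.8906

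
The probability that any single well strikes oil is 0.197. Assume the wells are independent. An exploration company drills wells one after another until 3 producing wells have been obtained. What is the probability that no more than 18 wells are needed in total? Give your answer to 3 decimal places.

Finishing within 18 wells ⇔ at least 3 successes in the first 18. With X ~ Binomial(18, 0.197), P(Y ≤ 18) = 1 − P(X ≤ 2).
  k=0: C(18,0)·0.197^0·0.803^18 = 0.01927
  k=1: C(18,1)·0.197^1·0.803^17 = 0.08509
  k=2: C(18,2)·0.197^2·0.803^16 = 0.17745
1 − 0.28181 = 0.71819

0.718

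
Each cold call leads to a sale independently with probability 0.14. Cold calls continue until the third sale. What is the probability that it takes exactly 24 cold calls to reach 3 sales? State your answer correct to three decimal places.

0.029

Y = trial on which the third success occurs; negative binomial, r=3, p=0.14.
P(Y=24) = C(23,2) · p^3 · (1−p)^21
= 253 · 0.002744 · 0.042118 = 0.02924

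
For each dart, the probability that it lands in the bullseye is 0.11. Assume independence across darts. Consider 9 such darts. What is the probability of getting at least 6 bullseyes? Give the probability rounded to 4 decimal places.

0.0001

X ~ Binomial(9, 0.11); P(X ≥ 6) = Σ C(9,k) p^k (1−p)^(9−k) over k:
  k=6: C(9,6)·0.11^6·0.89^3 = 0.000105
  k=7: C(9,7)·0.11^7·0.89^2 = 0.000006
  k=8: C(9,8)·0.11^8·0.89^1 = 0.000000
  k=9: C(9,9)·0.11^9·0.89^0 = 0.000000
Total = 0.000111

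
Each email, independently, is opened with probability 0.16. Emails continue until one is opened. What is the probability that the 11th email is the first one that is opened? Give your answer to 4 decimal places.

Geometric (trials to first success), p = 0.16.
P(Y = 11) = (1−p)^10 · p = 0.1749 · 0.16 = 0.027984

0.0280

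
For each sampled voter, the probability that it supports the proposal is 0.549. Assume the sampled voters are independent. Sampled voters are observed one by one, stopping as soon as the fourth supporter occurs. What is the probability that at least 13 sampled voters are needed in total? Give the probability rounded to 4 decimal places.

0.0361

Needing more than 12 sampled voters ⇔ fewer than 4 successes in the first 12. With X ~ Binomial(12, 0.549), P(Y > 12) = P(X ≤ 3).
  k=0: C(12,0)·0.549^0·0.451^12 = 0.000071
  k=1: C(12,1)·0.549^1·0.451^11 = 0.001034
  k=2: C(12,2)·0.549^2·0.451^10 = 0.006926
  k=3: C(12,3)·0.549^3·0.451^9 = 0.028101
P(X ≤ 3) = 0.036132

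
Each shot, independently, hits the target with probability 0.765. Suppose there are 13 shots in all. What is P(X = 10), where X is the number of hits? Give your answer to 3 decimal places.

0.255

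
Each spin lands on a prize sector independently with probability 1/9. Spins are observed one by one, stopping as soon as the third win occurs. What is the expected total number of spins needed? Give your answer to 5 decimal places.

27.00000

Y = total spins until the third success; negative binomial with r=3, p=0.111111.
E[Y] = r / p = 3 / 0.111111 = 27.0000000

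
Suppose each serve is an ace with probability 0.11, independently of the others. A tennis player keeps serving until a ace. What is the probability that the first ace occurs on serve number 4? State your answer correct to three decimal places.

Geometric (trials to first success), p = 0.11.
P(Y = 4) = (1−p)^3 · p = 0.70497 · 0.11 = 0.07755

0.078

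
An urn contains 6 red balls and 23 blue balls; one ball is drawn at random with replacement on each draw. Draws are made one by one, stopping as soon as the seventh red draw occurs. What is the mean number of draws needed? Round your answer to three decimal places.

33.833

Y = total draws until the seventh success; negative binomial with r=7, p=0.206897.
E[Y] = r / p = 7 / 0.206897 = 33.83333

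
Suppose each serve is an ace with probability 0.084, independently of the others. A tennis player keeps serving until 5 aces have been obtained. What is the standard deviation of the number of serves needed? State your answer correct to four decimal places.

Y = total serves until the fifth success; negative binomial with r=5, p=0.084.
SD(Y) = √[r(1−p)/p²] = √(649.092971) = 25.477303

25.4773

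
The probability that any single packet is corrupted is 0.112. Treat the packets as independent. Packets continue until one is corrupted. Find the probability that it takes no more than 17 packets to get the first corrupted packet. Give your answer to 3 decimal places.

0.867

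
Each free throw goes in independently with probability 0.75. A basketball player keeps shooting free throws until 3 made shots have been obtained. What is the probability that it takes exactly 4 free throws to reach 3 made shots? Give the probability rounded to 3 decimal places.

0.316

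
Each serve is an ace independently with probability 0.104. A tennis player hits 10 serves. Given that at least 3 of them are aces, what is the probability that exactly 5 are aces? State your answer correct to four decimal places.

0.0229

X ~ Binomial(10, 0.104). Want P(X=5 | X≥3) = P(X=5) / P(X≥3).
P(X=5) = C(10,5)·0.104^5·0.896^5 = 0.001771
P(X≥3) = 1 − 0.333488 − 0.387084 − 0.202182 = 0.077246
Ratio = 0.001771 / 0.077246 = 0.022921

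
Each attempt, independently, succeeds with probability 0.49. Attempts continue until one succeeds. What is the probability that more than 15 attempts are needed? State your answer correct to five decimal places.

Y = number of attempts to the first success; geometric, p = 0.49.
P(Y > 15) = P(first 15 all fail) = (1−p)^15 = 0.0000411

0.00004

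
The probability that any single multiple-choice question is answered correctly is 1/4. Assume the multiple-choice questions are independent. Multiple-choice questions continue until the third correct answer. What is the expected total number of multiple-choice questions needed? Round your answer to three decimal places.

12.000

Y = total multiple-choice questions until the third success; negative binomial with r=3, p=0.25.
E[Y] = r / p = 3 / 0.25 = 12.00000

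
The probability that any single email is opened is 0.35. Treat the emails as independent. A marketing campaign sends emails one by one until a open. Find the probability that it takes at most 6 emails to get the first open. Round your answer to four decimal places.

Y = number of emails to the first success; geometric, p = 0.35.
P(Y ≤ 6) = 1 − (1−p)^6 = 1 − 0.075419 = 0.924581

0.9246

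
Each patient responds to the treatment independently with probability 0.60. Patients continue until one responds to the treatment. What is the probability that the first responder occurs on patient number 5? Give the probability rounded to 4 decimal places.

Geometric (trials to first success), p = 0.60.
P(Y = 5) = (1−p)^4 · p = 0.0256 · 0.60 = 0.015360

0.0154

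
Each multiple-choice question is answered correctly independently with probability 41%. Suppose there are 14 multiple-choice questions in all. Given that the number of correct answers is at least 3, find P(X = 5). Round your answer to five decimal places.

X ~ Binomial(14, 0.41). Want P(X=5 | X≥3) = P(X=5) / P(X≥3).
P(X=5) = C(14,5)·0.41^5·0.59^9 = 0.2009331
P(X≥3) = 1 − 0.0006193 − 0.0060254 − 0.0272166 = 0.9661387
Ratio = 0.2009331 / 0.9661387 = 0.2079754

0.20798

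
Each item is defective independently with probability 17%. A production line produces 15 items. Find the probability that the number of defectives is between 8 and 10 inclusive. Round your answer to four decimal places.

0.0014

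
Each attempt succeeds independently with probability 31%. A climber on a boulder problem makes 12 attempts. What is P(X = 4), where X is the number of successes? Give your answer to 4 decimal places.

0.2349

X ~ Binomial(n=12, p=0.31).
P(X=4) = C(12,4) · p^4 · (1−p)^8
= 495 · 0.0092352 · 0.05138 = 0.234879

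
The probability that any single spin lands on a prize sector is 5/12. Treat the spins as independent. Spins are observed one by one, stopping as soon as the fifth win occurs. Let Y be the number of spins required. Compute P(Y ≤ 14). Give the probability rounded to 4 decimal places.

Finishing within 14 spins ⇔ at least 5 successes in the first 14. With X ~ Binomial(14, 0.416667), P(Y ≤ 14) = 1 − P(X ≤ 4).
  k=0: C(14,0)·0.416667^0·0.583333^14 = 0.000528
  k=1: C(14,1)·0.416667^1·0.583333^13 = 0.005282
  k=2: C(14,2)·0.416667^2·0.583333^12 = 0.024526
  k=3: C(14,3)·0.416667^3·0.583333^11 = 0.070073
  k=4: C(14,4)·0.416667^4·0.583333^10 = 0.137644
1 − 0.238054 = 0.761946

0.7619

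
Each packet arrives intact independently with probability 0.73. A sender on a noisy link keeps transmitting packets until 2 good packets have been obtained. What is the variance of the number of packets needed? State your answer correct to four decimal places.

Y = total packets until the second success; negative binomial with r=2, p=0.73.
Var(Y) = r(1−p)/p² = 2·0.27 / 0.73² = 1.013323

1.0133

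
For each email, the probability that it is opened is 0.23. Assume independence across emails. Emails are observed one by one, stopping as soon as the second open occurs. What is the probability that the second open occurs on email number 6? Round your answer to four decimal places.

0.0930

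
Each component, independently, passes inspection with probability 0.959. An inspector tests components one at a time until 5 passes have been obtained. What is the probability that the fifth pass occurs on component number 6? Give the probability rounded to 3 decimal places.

0.166

Y = trial on which the fifth success occurs; negative binomial, r=5, p=0.959.
P(Y=6) = C(5,4) · p^5 · (1−p)^1
= 5 · 0.81113 · 0.041 = 0.16628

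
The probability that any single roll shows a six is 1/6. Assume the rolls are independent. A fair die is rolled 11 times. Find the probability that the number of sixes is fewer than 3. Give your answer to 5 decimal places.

0.72678

X ~ Binomial(11, 0.166667); P(X ≤ 2) = Σ C(11,k) p^k (1−p)^(11−k) over k:
  k=0: C(11,0)·0.166667^0·0.833333^11 = 0.1345880
  k=1: C(11,1)·0.166667^1·0.833333^10 = 0.2960936
  k=2: C(11,2)·0.166667^2·0.833333^9 = 0.2960936
Total = 0.7267751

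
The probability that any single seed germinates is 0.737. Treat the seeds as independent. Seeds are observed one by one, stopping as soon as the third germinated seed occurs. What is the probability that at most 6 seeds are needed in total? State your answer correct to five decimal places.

Finishing within 6 seeds ⇔ at least 3 successes in the first 6. With X ~ Binomial(6, 0.737), P(Y ≤ 6) = 1 − P(X ≤ 2).
  k=0: C(6,0)·0.737^0·0.263^6 = 0.0003309
  k=1: C(6,1)·0.737^1·0.263^5 = 0.0055641
  k=2: C(6,2)·0.737^2·0.263^4 = 0.0389807
1 − 0.0448757 = 0.9551243

0.95512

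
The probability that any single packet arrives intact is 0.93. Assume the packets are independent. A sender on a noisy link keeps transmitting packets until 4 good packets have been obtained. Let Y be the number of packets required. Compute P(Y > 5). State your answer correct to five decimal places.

0.04249

Needing more than 5 packets ⇔ fewer than 4 successes in the first 5. With X ~ Binomial(5, 0.93), P(Y > 5) = P(X ≤ 3).
  k=0: C(5,0)·0.93^0·0.07^5 = 0.0000017
  k=1: C(5,1)·0.93^1·0.07^4 = 0.0001116
  k=2: C(5,2)·0.93^2·0.07^3 = 0.0029666
  k=3: C(5,3)·0.93^3·0.07^2 = 0.0394135
P(X ≤ 3) = 0.0424934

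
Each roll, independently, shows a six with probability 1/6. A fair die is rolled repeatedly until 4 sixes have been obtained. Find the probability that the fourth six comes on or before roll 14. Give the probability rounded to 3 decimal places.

0.194

Finishing within 14 rolls ⇔ at least 4 successes in the first 14. With X ~ Binomial(14, 0.166667), P(Y ≤ 14) = 1 − P(X ≤ 3).
  k=0: C(14,0)·0.166667^0·0.833333^14 = 0.07789
  k=1: C(14,1)·0.166667^1·0.833333^13 = 0.21808
  k=2: C(14,2)·0.166667^2·0.833333^12 = 0.28351
  k=3: C(14,3)·0.166667^3·0.833333^11 = 0.22681
1 − 0.80628 = 0.19372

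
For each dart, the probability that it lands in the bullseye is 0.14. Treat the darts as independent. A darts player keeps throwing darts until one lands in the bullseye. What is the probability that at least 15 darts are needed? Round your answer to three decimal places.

Y = number of darts to the first success; geometric, p = 0.14.
P(Y > 14) = P(first 14 all fail) = (1−p)^14 = 0.12105

0.121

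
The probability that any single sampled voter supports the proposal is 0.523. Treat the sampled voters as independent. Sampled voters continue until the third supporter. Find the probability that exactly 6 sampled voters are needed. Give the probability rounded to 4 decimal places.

Y = trial on which the third success occurs; negative binomial, r=3, p=0.523.
P(Y=6) = C(5,2) · p^3 · (1−p)^3
= 10 · 0.14306 · 0.10853 = 0.155260

0.1553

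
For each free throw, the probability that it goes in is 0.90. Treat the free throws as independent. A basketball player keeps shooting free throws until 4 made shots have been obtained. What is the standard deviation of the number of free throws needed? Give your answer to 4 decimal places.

0.7027

Y = total free throws until the fourth success; negative binomial with r=4, p=0.90.
SD(Y) = √[r(1−p)/p²] = √(0.493827) = 0.702728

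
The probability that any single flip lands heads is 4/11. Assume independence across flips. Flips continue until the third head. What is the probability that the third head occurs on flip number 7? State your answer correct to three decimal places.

0.118

Y = trial on which the third success occurs; negative binomial, r=3, p=0.363636.
P(Y=7) = C(6,2) · p^3 · (1−p)^4
= 15 · 0.048084 · 0.16399 = 0.11828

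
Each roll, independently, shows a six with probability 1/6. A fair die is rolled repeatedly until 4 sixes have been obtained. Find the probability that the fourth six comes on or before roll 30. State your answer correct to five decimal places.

0.76038

Finishing within 30 rolls ⇔ at least 4 successes in the first 30. With X ~ Binomial(30, 0.166667), P(Y ≤ 30) = 1 − P(X ≤ 3).
  k=0: C(30,0)·0.166667^0·0.833333^30 = 0.0042127
  k=1: C(30,1)·0.166667^1·0.833333^29 = 0.0252763
  k=2: C(30,2)·0.166667^2·0.833333^28 = 0.0733013
  k=3: C(30,3)·0.166667^3·0.833333^27 = 0.1368292
1 − 0.2396195 = 0.7603805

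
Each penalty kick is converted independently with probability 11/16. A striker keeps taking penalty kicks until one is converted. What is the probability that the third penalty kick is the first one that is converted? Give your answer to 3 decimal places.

Geometric (trials to first success), p = 0.6875.
P(Y = 3) = (1−p)^2 · p = 0.097656 · 0.6875 = 0.06714

0.067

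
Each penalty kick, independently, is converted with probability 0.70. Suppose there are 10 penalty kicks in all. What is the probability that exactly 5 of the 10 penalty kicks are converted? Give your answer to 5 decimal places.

0.10292

X ~ Binomial(n=10, p=0.70).
P(X=5) = C(10,5) · p^5 · (1−p)^5
= 252 · 0.16807 · 0.00243 = 0.1029193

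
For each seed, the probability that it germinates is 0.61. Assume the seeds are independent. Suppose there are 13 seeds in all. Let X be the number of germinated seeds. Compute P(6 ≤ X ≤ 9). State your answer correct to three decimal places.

0.727

X ~ Binomial(13, 0.61); P(6 ≤ X ≤ 9) = Σ C(13,k) p^k (1−p)^(13−k) over k:
  k=6: C(13,6)·0.61^6·0.39^7 = 0.12132
  k=7: C(13,7)·0.61^7·0.39^6 = 0.18976
  k=8: C(13,8)·0.61^8·0.39^5 = 0.22261
  k=9: C(13,9)·0.61^9·0.39^4 = 0.19343
Total = 0.72713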